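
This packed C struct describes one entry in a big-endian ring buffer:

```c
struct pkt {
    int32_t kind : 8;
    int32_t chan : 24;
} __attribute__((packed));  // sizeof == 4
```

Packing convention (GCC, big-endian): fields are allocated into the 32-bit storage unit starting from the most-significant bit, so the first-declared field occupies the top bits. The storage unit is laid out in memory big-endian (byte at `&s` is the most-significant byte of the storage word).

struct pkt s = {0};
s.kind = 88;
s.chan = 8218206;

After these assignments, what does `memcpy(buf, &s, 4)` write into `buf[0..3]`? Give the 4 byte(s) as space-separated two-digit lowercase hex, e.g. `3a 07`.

58 7d 66 5e

kind:8 = 88 → 0x58 << 24 → word 0x58000000
chan:24 = 8218206 → 0x7d665e << 0 → word 0x587d665e
word = 0x587d665e → big-endian bytes:
  [0]=0x58  [1]=0x7d  [2]=0x66  [3]=0x5e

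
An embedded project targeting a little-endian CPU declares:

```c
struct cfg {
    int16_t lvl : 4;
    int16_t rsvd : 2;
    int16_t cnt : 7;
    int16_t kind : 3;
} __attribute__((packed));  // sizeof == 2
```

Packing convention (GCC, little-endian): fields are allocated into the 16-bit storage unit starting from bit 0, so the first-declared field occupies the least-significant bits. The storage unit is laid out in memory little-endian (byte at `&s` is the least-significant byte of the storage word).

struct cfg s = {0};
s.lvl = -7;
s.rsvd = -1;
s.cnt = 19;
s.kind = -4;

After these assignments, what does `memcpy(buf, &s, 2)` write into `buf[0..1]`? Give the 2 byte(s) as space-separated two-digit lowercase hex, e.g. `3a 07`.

f9 84

lvl (4b) val=-7 bits=0x9 at bit 0: 0x0009
rsvd (2b) val=-1 bits=0x3 at bit 4: 0x0039
cnt (7b) val=19 bits=0x13 at bit 6: 0x04f9
kind (3b) val=-4 bits=0x4 at bit 13: 0x84f9
word = 0x84f9 → little-endian bytes:
  [0]=0xf9  [1]=0x84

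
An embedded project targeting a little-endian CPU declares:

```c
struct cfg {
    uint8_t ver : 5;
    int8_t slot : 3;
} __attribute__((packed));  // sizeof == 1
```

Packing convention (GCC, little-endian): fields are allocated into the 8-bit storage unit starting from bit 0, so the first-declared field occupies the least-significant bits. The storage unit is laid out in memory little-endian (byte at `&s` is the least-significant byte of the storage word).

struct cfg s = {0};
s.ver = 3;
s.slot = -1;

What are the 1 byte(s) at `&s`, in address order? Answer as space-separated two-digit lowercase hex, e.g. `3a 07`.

e3

[0+:5] ver=3 & 0x1f = 0x3; word=0x03
[5+:3] slot=-1 & 0x7 = 0x7; word=0xe3
word = 0xe3 → little-endian bytes:
  [0]=0xe3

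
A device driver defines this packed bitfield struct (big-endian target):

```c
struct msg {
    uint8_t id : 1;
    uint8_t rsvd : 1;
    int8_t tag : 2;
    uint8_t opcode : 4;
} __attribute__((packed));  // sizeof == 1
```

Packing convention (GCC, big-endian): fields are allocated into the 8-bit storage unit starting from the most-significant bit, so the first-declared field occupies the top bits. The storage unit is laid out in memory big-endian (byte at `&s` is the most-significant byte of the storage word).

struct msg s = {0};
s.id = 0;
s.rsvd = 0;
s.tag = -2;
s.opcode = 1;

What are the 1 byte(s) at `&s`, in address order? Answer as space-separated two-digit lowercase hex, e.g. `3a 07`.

21

id (1b) val=0 bits=0x0 at bit 7: 0x00
rsvd (1b) val=0 bits=0x0 at bit 6: 0x00
tag (2b) val=-2 bits=0x2 at bit 4: 0x20
opcode (4b) val=1 bits=0x1 at bit 0: 0x21
word = 0x21 → big-endian bytes:
  [0]=0x21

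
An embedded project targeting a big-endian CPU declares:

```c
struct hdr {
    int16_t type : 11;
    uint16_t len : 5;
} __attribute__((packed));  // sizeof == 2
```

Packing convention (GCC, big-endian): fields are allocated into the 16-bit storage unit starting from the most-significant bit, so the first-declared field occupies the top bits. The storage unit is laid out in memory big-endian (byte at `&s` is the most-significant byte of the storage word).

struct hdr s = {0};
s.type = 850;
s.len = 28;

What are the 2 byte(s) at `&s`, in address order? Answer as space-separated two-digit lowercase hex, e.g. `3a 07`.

[5+:11] type=850 & 0x7ff = 0x352; word=0x6a40
[0+:5] len=28 & 0x1f = 0x1c; word=0x6a5c
word = 0x6a5c → big-endian bytes:
  [0]=0x6a  [1]=0x5c

6a 5c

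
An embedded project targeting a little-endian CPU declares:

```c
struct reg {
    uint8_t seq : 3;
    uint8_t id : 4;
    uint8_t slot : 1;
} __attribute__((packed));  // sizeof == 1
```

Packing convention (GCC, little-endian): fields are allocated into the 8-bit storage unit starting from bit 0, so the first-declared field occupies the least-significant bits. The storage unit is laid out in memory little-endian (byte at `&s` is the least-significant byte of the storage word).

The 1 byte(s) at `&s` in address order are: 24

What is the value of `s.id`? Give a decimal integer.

[0]=0x24 (little-endian) → word 0x24
seq [0+:3] = (word>>0) & 0x7 = 4
id [3+:4] = (word>>3) & 0xf = 4  ←
slot [7+:1] = (word>>7) & 0x1 = 0

4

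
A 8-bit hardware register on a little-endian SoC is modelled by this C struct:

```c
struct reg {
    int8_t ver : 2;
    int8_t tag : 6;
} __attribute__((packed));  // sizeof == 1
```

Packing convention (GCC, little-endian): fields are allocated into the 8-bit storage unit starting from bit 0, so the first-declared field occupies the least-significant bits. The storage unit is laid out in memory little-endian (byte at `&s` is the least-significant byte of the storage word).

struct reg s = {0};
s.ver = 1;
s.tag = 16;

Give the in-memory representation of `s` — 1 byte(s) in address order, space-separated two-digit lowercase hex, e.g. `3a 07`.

41

ver:2 = 1 → 0x1 << 0 → word 0x01
tag:6 = 16 → 0x10 << 2 → word 0x41
word = 0x41 → little-endian bytes:
  [0]=0x41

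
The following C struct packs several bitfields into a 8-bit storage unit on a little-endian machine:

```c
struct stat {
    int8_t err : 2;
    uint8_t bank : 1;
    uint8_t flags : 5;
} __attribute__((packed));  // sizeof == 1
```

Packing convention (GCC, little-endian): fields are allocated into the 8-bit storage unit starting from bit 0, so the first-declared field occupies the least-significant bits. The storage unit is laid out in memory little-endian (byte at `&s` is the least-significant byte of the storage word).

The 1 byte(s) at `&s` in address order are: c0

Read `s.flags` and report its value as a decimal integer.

[0]=0xc0 (little-endian) → word 0xc0
err [0+:2] = (word>>0) & 0x3 = 0
bank [2+:1] = (word>>2) & 0x1 = 0
flags [3+:5] = (word>>3) & 0x1f = 24  ←

24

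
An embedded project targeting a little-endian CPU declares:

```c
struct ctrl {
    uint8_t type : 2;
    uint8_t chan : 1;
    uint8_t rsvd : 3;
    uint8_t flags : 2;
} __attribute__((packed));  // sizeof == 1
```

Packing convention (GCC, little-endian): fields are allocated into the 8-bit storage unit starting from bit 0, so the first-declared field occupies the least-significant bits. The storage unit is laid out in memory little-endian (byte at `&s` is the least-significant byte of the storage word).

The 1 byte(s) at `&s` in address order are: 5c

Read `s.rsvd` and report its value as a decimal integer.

3

[0]=0x5c (little-endian) → word 0x5c
type [0+:2] = (word>>0) & 0x3 = 0
chan [2+:1] = (word>>2) & 0x1 = 1
rsvd [3+:3] = (word>>3) & 0x7 = 3  ←
flags [6+:2] = (word>>6) & 0x3 = 1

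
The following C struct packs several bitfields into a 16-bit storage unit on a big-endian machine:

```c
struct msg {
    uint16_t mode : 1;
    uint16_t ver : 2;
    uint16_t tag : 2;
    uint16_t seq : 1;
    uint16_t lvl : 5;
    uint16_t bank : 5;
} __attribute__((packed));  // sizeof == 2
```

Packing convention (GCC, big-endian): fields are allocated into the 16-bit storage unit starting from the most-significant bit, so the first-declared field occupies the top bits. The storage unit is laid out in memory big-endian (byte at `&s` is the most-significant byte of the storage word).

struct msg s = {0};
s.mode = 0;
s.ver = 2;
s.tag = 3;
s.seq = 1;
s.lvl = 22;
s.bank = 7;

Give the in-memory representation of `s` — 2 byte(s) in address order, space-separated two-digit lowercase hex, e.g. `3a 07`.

5e c7

mode (1b) val=0 bits=0x0 at bit 15: 0x0000
ver (2b) val=2 bits=0x2 at bit 13: 0x4000
tag (2b) val=3 bits=0x3 at bit 11: 0x5800
seq (1b) val=1 bits=0x1 at bit 10: 0x5c00
lvl (5b) val=22 bits=0x16 at bit 5: 0x5ec0
bank (5b) val=7 bits=0x7 at bit 0: 0x5ec7
word = 0x5ec7 → big-endian bytes:
  [0]=0x5e  [1]=0xc7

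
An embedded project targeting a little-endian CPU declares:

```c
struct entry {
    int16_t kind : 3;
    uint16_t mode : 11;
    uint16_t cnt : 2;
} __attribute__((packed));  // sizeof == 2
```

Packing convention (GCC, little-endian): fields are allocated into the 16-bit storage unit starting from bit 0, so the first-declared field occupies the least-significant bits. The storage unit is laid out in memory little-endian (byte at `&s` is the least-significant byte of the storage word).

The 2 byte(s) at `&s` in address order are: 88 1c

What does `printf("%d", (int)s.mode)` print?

[0]=0x88 [1]=0x1c (little-endian) → word 0x1c88
kind:3 @ bit 0 → (0x1c88>>0)&0x7 = 0x0
mode:11 @ bit 3 → (0x1c88>>3)&0x7ff = 0x391  ←
cnt:2 @ bit 14 → (0x1c88>>14)&0x3 = 0x0

913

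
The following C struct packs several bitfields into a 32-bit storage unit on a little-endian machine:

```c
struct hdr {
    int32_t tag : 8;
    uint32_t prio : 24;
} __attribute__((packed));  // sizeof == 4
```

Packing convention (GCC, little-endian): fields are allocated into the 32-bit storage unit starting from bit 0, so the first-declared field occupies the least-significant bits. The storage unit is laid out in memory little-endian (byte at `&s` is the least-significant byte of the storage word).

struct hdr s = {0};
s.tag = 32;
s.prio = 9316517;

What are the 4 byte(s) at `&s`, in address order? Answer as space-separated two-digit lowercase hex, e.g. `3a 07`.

tag:8 = 32 → 0x20 << 0 → word 0x00000020
prio:24 = 9316517 → 0x8e28a5 << 8 → word 0x8e28a520
word = 0x8e28a520 → little-endian bytes:
  [0]=0x20  [1]=0xa5  [2]=0x28  [3]=0x8e

20 a5 28 8e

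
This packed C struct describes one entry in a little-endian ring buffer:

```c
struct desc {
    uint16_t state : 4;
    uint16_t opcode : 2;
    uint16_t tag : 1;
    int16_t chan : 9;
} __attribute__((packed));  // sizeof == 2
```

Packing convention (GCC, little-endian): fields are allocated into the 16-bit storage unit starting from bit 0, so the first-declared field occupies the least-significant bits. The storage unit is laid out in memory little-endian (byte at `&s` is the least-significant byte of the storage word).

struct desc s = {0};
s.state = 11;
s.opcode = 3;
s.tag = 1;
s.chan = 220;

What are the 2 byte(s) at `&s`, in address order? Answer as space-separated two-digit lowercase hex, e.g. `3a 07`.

7b 6e

[0+:4] state=11 & 0xf = 0xb; word=0x000b
[4+:2] opcode=3 & 0x3 = 0x3; word=0x003b
[6+:1] tag=1 & 0x1 = 0x1; word=0x007b
[7+:9] chan=220 & 0x1ff = 0xdc; word=0x6e7b
word = 0x6e7b → little-endian bytes:
  [0]=0x7b  [1]=0x6e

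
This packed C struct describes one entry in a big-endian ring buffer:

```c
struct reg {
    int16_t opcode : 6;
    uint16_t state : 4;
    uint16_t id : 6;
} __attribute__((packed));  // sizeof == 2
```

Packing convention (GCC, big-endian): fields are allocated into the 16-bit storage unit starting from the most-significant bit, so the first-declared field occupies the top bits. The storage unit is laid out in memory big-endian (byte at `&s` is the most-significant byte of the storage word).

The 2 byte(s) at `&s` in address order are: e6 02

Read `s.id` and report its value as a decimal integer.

[0]=0xe6 [1]=0x02 (big-endian) → word 0xe602
opcode [10+:6] = (word>>10) & 0x3f = 57
state [6+:4] = (word>>6) & 0xf = 8
id [0+:6] = (word>>0) & 0x3f = 2  ←

2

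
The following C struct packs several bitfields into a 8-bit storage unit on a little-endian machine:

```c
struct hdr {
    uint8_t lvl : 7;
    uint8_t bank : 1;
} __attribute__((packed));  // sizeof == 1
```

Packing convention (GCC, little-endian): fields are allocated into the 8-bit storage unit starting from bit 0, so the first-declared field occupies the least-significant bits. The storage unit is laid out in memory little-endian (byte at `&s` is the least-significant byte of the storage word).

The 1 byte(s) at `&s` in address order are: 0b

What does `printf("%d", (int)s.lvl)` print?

11

[0]=0x0b (little-endian) → word 0x0b
lvl:7 @ bit 0 → (0x0b>>0)&0x7f = 0xb  ←
bank:1 @ bit 7 → (0x0b>>7)&0x1 = 0x0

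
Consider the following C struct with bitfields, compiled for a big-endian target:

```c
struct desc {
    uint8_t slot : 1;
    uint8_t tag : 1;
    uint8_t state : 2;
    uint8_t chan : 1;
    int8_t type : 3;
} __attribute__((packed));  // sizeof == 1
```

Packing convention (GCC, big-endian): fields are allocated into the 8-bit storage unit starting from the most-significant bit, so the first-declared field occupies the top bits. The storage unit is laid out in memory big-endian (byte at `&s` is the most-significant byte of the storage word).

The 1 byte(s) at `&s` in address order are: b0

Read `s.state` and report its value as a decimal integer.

3

[0]=0xb0 (big-endian) → word 0xb0
slot:1 @ bit 7 → (0xb0>>7)&0x1 = 0x1
tag:1 @ bit 6 → (0xb0>>6)&0x1 = 0x0
state:2 @ bit 4 → (0xb0>>4)&0x3 = 0x3  ←
chan:1 @ bit 3 → (0xb0>>3)&0x1 = 0x0
type:3 @ bit 0 → (0xb0>>0)&0x7 = 0x0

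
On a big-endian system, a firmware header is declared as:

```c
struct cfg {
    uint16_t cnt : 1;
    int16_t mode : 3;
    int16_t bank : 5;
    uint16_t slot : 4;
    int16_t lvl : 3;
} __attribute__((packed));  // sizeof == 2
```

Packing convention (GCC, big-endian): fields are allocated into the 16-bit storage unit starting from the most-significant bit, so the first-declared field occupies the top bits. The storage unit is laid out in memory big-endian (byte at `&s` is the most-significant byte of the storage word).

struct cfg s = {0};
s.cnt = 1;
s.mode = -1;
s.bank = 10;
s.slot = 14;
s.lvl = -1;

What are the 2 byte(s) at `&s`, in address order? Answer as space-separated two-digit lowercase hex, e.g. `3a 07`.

cnt (1b) val=1 bits=0x1 at bit 15: 0x8000
mode (3b) val=-1 bits=0x7 at bit 12: 0xf000
bank (5b) val=10 bits=0xa at bit 7: 0xf500
slot (4b) val=14 bits=0xe at bit 3: 0xf570
lvl (3b) val=-1 bits=0x7 at bit 0: 0xf577
word = 0xf577 → big-endian bytes:
  [0]=0xf5  [1]=0x77

f5 77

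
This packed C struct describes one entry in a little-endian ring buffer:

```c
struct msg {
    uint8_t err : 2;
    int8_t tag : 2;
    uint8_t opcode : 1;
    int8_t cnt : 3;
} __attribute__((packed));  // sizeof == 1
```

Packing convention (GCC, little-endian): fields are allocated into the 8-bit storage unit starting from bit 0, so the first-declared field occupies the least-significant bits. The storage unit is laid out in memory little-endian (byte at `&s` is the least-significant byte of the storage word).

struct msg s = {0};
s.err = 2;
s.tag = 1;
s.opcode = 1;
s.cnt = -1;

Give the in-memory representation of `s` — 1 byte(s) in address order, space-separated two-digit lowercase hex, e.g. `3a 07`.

f6

err (2b) val=2 bits=0x2 at bit 0: 0x02
tag (2b) val=1 bits=0x1 at bit 2: 0x06
opcode (1b) val=1 bits=0x1 at bit 4: 0x16
cnt (3b) val=-1 bits=0x7 at bit 5: 0xf6
word = 0xf6 → little-endian bytes:
  [0]=0xf6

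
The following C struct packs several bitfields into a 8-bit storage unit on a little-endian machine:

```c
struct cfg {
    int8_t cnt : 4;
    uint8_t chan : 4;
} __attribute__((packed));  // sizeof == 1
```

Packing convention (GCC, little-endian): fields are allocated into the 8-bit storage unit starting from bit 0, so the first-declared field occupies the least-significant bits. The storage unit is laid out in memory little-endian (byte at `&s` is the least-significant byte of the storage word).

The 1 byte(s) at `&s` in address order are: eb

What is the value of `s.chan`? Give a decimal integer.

14

[0]=0xeb (little-endian) → word 0xeb
cnt:4 @ bit 0 → (0xeb>>0)&0xf = 0xb
chan:4 @ bit 4 → (0xeb>>4)&0xf = 0xe  ←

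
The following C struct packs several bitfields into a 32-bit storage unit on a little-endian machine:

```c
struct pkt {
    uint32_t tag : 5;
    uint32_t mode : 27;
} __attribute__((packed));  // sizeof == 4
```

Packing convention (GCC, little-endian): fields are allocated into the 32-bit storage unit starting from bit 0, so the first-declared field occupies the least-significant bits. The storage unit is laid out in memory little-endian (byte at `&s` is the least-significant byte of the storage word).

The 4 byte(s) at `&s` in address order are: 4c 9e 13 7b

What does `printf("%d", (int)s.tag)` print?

[0]=0x4c [1]=0x9e [2]=0x13 [3]=0x7b (little-endian) → word 0x7b139e4c
tag:5 @ bit 0 → (0x7b139e4c>>0)&0x1f = 0xc  ←
mode:27 @ bit 5 → (0x7b139e4c>>5)&0x7ffffff = 0x3d89cf2

12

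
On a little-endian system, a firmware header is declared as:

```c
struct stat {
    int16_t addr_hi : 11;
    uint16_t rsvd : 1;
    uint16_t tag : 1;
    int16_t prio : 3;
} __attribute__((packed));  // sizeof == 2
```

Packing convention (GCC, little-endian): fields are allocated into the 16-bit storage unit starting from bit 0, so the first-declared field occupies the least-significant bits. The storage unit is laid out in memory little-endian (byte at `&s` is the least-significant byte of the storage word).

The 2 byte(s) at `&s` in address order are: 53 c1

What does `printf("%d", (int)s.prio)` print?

-2

[0]=0x53 [1]=0xc1 (little-endian) → word 0xc153
addr_hi [0+:11] = (word>>0) & 0x7ff = 339
rsvd [11+:1] = (word>>11) & 0x1 = 0
tag [12+:1] = (word>>12) & 0x1 = 0
prio [13+:3] = (word>>13) & 0x7 = 6  ←
prio signed 3b, MSB=1: 6 - 8 = -2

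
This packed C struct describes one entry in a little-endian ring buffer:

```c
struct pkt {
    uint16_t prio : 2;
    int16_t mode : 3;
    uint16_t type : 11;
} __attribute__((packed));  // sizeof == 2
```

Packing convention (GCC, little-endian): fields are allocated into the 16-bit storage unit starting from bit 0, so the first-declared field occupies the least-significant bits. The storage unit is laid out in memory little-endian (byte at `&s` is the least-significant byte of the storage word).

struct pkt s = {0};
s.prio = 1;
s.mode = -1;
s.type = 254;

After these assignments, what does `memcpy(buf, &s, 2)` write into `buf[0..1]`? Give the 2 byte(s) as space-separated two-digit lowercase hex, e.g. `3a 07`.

prio:2 = 1 → 0x1 << 0 → word 0x0001
mode:3 = -1 → 0x7 << 2 → word 0x001d
type:11 = 254 → 0xfe << 5 → word 0x1fdd
word = 0x1fdd → little-endian bytes:
  [0]=0xdd  [1]=0x1f

dd 1f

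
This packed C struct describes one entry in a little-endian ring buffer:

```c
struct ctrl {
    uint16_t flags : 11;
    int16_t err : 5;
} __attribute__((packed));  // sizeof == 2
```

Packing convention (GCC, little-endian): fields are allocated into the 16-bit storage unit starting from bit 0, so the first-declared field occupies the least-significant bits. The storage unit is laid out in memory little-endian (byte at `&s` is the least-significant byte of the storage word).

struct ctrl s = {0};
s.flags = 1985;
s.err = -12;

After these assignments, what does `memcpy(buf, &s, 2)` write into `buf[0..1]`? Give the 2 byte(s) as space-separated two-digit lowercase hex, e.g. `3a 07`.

flags (11b) val=1985 bits=0x7c1 at bit 0: 0x07c1
err (5b) val=-12 bits=0x14 at bit 11: 0xa7c1
word = 0xa7c1 → little-endian bytes:
  [0]=0xc1  [1]=0xa7

c1 a7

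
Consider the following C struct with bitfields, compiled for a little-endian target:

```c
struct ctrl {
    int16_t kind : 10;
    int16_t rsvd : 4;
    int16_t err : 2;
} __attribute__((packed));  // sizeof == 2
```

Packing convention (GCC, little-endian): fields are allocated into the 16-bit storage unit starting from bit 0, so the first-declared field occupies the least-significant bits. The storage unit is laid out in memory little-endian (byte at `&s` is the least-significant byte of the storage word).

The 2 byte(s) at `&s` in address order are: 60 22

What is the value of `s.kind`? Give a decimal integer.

-416

[0]=0x60 [1]=0x22 (little-endian) → word 0x2260
kind [0+:10] = (word>>0) & 0x3ff = 608  ←
rsvd [10+:4] = (word>>10) & 0xf = 8
err [14+:2] = (word>>14) & 0x3 = 0
kind signed 10b, MSB=1: 608 - 1024 = -416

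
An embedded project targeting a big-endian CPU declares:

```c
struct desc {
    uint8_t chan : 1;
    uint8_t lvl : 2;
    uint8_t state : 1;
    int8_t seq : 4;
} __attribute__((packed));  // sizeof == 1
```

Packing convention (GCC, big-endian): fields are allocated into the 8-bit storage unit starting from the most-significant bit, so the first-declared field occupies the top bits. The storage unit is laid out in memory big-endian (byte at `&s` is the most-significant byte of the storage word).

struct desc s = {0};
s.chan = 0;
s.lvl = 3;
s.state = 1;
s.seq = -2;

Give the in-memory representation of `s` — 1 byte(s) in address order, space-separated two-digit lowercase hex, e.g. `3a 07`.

chan (1b) val=0 bits=0x0 at bit 7: 0x00
lvl (2b) val=3 bits=0x3 at bit 5: 0x60
state (1b) val=1 bits=0x1 at bit 4: 0x70
seq (4b) val=-2 bits=0xe at bit 0: 0x7e
word = 0x7e → big-endian bytes:
  [0]=0x7e

7e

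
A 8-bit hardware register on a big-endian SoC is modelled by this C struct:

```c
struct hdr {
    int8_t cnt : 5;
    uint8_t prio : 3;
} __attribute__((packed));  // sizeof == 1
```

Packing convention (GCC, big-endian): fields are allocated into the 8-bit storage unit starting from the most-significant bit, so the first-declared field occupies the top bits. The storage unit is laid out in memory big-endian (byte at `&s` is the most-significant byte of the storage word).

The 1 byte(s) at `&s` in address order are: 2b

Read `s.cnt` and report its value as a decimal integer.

[0]=0x2b (big-endian) → word 0x2b
cnt [3+:5] = (word>>3) & 0x1f = 5  ←
prio [0+:3] = (word>>0) & 0x7 = 3
cnt signed 5b, MSB=0: value = 5

5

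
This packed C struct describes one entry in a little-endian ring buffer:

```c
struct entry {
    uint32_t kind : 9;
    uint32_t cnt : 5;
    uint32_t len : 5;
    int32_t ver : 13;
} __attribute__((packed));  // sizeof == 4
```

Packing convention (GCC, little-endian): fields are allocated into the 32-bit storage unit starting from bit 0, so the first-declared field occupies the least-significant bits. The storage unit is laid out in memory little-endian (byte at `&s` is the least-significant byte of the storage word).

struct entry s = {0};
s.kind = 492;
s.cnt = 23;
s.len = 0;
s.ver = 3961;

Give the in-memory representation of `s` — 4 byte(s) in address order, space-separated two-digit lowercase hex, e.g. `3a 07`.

ec 2f c8 7b

kind (9b) val=492 bits=0x1ec at bit 0: 0x000001ec
cnt (5b) val=23 bits=0x17 at bit 9: 0x00002fec
len (5b) val=0 bits=0x0 at bit 14: 0x00002fec
ver (13b) val=3961 bits=0xf79 at bit 19: 0x7bc82fec
word = 0x7bc82fec → little-endian bytes:
  [0]=0xec  [1]=0x2f  [2]=0xc8  [3]=0x7b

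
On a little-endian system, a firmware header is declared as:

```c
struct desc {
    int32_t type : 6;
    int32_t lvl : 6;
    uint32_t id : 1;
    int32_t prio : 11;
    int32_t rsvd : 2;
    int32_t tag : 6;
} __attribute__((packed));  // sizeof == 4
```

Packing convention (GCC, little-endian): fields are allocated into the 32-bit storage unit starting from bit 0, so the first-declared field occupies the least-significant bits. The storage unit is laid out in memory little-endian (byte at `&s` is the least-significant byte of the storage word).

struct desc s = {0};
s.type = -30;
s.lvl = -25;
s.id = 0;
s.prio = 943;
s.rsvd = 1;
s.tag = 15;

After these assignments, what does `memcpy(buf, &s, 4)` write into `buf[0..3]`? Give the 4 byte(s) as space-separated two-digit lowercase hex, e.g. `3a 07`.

type (6b) val=-30 bits=0x22 at bit 0: 0x00000022
lvl (6b) val=-25 bits=0x27 at bit 6: 0x000009e2
id (1b) val=0 bits=0x0 at bit 12: 0x000009e2
prio (11b) val=943 bits=0x3af at bit 13: 0x0075e9e2
rsvd (2b) val=1 bits=0x1 at bit 24: 0x0175e9e2
tag (6b) val=15 bits=0xf at bit 26: 0x3d75e9e2
word = 0x3d75e9e2 → little-endian bytes:
  [0]=0xe2  [1]=0xe9  [2]=0x75  [3]=0x3d

e2 e9 75 3d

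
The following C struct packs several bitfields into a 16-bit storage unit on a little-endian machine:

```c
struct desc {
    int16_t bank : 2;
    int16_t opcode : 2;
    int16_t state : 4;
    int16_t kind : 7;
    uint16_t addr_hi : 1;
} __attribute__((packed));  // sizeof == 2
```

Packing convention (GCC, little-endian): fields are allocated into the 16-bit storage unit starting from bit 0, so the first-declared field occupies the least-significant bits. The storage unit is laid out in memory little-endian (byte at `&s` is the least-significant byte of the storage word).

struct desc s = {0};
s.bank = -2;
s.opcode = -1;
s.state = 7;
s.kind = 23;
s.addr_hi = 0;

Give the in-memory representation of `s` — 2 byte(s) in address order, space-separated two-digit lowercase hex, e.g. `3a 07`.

7e 17

bank (2b) val=-2 bits=0x2 at bit 0: 0x0002
opcode (2b) val=-1 bits=0x3 at bit 2: 0x000e
state (4b) val=7 bits=0x7 at bit 4: 0x007e
kind (7b) val=23 bits=0x17 at bit 8: 0x177e
addr_hi (1b) val=0 bits=0x0 at bit 15: 0x177e
word = 0x177e → little-endian bytes:
  [0]=0x7e  [1]=0x17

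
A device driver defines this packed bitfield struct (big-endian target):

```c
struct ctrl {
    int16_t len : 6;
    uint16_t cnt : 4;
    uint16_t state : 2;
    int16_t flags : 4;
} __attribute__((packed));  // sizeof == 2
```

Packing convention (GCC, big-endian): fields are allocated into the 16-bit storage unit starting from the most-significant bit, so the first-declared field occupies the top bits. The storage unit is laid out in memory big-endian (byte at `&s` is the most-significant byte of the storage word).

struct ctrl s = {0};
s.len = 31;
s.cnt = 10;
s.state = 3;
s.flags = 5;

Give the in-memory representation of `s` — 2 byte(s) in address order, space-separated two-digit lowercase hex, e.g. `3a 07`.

len:6 = 31 → 0x1f << 10 → word 0x7c00
cnt:4 = 10 → 0xa << 6 → word 0x7e80
state:2 = 3 → 0x3 << 4 → word 0x7eb0
flags:4 = 5 → 0x5 << 0 → word 0x7eb5
word = 0x7eb5 → big-endian bytes:
  [0]=0x7e  [1]=0xb5

7e b5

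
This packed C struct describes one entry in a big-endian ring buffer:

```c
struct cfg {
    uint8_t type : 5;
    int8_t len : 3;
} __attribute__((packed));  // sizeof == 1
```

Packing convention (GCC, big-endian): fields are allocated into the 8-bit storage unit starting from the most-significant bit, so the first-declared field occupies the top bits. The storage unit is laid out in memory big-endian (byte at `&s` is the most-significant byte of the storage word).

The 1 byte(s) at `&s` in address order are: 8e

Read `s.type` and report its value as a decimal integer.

17

[0]=0x8e (big-endian) → word 0x8e
type [3+:5] = (word>>3) & 0x1f = 17  ←
len [0+:3] = (word>>0) & 0x7 = 6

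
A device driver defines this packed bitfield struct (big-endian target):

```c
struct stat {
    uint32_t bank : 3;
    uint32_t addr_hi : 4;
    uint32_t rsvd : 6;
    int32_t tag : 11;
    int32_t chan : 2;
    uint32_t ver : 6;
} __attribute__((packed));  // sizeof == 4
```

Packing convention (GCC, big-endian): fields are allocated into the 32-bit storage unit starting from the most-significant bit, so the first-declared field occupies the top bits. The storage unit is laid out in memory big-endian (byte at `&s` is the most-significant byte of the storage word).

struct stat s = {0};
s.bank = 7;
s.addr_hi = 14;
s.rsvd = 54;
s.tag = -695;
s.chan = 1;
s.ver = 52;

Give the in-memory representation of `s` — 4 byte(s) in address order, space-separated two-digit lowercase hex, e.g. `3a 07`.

bank:3 = 7 → 0x7 << 29 → word 0xe0000000
addr_hi:4 = 14 → 0xe << 25 → word 0xfc000000
rsvd:6 = 54 → 0x36 << 19 → word 0xfdb00000
tag:11 = -695 → 0x549 << 8 → word 0xfdb54900
chan:2 = 1 → 0x1 << 6 → word 0xfdb54940
ver:6 = 52 → 0x34 << 0 → word 0xfdb54974
word = 0xfdb54974 → big-endian bytes:
  [0]=0xfd  [1]=0xb5  [2]=0x49  [3]=0x74

fd b5 49 74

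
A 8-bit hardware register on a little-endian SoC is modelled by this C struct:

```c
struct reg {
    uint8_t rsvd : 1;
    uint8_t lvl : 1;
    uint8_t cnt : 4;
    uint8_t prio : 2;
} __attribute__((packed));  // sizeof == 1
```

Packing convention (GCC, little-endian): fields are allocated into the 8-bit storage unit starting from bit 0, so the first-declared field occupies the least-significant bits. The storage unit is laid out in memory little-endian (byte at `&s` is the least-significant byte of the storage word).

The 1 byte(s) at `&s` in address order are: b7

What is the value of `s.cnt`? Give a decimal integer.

[0]=0xb7 (little-endian) → word 0xb7
rsvd [0+:1] = (word>>0) & 0x1 = 1
lvl [1+:1] = (word>>1) & 0x1 = 1
cnt [2+:4] = (word>>2) & 0xf = 13  ←
prio [6+:2] = (word>>6) & 0x3 = 2

13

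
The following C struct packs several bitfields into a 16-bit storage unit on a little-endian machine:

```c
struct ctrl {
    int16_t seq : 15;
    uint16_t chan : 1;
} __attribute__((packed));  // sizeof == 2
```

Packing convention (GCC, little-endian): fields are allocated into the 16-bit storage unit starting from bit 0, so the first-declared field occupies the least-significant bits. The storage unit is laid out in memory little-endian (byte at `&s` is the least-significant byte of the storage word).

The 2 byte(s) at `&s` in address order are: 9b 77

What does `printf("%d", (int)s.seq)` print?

[0]=0x9b [1]=0x77 (little-endian) → word 0x779b
seq:15 @ bit 0 → (0x779b>>0)&0x7fff = 0x779b  ←
chan:1 @ bit 15 → (0x779b>>15)&0x1 = 0x0
seq signed 15b, MSB=1: 30619 - 32768 = -2149

-2149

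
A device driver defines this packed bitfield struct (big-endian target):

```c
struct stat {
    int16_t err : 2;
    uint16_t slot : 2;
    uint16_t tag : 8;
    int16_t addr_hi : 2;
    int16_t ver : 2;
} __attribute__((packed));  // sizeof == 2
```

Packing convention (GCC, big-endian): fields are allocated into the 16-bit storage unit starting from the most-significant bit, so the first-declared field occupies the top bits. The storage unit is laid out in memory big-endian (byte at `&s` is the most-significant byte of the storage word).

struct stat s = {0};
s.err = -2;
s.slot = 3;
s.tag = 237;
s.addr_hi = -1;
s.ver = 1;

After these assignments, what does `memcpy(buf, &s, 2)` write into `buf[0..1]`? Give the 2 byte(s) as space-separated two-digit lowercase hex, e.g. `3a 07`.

[14+:2] err=-2 & 0x3 = 0x2; word=0x8000
[12+:2] slot=3 & 0x3 = 0x3; word=0xb000
[4+:8] tag=237 & 0xff = 0xed; word=0xbed0
[2+:2] addr_hi=-1 & 0x3 = 0x3; word=0xbedc
[0+:2] ver=1 & 0x3 = 0x1; word=0xbedd
word = 0xbedd → big-endian bytes:
  [0]=0xbe  [1]=0xdd

be dd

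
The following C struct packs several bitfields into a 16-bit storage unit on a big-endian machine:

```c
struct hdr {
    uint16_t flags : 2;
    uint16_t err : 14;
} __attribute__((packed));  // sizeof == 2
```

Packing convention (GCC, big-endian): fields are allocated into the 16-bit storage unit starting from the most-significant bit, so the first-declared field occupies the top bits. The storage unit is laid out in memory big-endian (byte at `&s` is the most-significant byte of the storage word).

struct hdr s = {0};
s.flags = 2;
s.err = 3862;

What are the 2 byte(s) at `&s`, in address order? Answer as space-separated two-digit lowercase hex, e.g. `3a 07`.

8f 16

flags:2 = 2 → 0x2 << 14 → word 0x8000
err:14 = 3862 → 0xf16 << 0 → word 0x8f16
word = 0x8f16 → big-endian bytes:
  [0]=0x8f  [1]=0x16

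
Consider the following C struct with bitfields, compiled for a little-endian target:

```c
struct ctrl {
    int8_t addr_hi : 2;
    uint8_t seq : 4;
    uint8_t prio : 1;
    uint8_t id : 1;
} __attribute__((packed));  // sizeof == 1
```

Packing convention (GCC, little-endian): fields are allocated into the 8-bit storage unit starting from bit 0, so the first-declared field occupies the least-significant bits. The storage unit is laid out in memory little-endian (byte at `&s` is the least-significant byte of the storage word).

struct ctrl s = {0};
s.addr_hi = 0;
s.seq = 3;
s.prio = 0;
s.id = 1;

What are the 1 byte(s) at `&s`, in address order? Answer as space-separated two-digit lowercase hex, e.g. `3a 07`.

8c

[0+:2] addr_hi=0 & 0x3 = 0x0; word=0x00
[2+:4] seq=3 & 0xf = 0x3; word=0x0c
[6+:1] prio=0 & 0x1 = 0x0; word=0x0c
[7+:1] id=1 & 0x1 = 0x1; word=0x8c
word = 0x8c → little-endian bytes:
  [0]=0x8c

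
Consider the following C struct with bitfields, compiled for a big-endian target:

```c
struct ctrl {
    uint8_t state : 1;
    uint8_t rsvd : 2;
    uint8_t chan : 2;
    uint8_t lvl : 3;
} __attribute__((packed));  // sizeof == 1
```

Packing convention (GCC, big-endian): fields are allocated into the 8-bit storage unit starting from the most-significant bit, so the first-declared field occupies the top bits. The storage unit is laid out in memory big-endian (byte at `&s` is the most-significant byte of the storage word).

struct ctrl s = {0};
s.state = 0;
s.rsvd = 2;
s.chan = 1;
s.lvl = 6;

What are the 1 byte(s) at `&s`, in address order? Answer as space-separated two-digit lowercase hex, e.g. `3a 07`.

state:1 = 0 → 0x0 << 7 → word 0x00
rsvd:2 = 2 → 0x2 << 5 → word 0x40
chan:2 = 1 → 0x1 << 3 → word 0x48
lvl:3 = 6 → 0x6 << 0 → word 0x4e
word = 0x4e → big-endian bytes:
  [0]=0x4e

4e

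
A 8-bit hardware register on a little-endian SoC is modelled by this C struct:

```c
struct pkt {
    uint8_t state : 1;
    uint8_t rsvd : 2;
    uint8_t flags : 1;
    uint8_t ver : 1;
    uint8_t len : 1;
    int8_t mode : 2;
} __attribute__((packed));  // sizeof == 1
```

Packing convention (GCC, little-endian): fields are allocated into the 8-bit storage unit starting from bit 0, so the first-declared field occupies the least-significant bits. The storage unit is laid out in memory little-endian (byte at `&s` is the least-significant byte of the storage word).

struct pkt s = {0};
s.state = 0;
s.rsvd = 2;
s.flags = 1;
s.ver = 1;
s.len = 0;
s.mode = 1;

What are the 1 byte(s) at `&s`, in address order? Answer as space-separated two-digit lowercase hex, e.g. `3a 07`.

5c

[0+:1] state=0 & 0x1 = 0x0; word=0x00
[1+:2] rsvd=2 & 0x3 = 0x2; word=0x04
[3+:1] flags=1 & 0x1 = 0x1; word=0x0c
[4+:1] ver=1 & 0x1 = 0x1; word=0x1c
[5+:1] len=0 & 0x1 = 0x0; word=0x1c
[6+:2] mode=1 & 0x3 = 0x1; word=0x5c
word = 0x5c → little-endian bytes:
  [0]=0x5c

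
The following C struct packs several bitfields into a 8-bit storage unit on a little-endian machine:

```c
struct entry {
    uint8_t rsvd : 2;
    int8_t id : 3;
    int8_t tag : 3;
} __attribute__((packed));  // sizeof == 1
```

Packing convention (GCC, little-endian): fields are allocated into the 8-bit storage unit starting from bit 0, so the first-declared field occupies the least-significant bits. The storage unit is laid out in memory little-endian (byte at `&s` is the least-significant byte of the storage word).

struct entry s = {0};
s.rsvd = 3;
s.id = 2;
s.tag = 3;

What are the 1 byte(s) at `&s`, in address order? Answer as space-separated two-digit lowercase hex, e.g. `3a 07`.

6b

rsvd (2b) val=3 bits=0x3 at bit 0: 0x03
id (3b) val=2 bits=0x2 at bit 2: 0x0b
tag (3b) val=3 bits=0x3 at bit 5: 0x6b
word = 0x6b → little-endian bytes:
  [0]=0x6b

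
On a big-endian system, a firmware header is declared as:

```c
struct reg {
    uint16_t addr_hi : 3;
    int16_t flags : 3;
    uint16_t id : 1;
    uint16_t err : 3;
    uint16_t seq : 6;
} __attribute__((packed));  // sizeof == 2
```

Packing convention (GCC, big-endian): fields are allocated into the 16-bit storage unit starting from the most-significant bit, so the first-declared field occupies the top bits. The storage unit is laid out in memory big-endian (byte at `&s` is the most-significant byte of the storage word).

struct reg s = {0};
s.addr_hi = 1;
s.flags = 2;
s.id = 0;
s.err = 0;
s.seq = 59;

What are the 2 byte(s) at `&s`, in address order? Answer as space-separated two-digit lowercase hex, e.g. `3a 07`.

28 3b

[13+:3] addr_hi=1 & 0x7 = 0x1; word=0x2000
[10+:3] flags=2 & 0x7 = 0x2; word=0x2800
[9+:1] id=0 & 0x1 = 0x0; word=0x2800
[6+:3] err=0 & 0x7 = 0x0; word=0x2800
[0+:6] seq=59 & 0x3f = 0x3b; word=0x283b
word = 0x283b → big-endian bytes:
  [0]=0x28  [1]=0x3b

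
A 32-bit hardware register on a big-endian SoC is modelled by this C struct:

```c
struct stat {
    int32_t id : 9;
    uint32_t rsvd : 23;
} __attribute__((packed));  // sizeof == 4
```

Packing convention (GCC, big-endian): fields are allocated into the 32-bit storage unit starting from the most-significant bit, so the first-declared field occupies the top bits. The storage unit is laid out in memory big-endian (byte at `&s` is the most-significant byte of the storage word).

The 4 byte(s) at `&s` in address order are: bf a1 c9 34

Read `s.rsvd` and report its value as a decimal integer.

[0]=0xbf [1]=0xa1 [2]=0xc9 [3]=0x34 (big-endian) → word 0xbfa1c934
id [23+:9] = (word>>23) & 0x1ff = 383
rsvd [0+:23] = (word>>0) & 0x7fffff = 2214196  ←

2214196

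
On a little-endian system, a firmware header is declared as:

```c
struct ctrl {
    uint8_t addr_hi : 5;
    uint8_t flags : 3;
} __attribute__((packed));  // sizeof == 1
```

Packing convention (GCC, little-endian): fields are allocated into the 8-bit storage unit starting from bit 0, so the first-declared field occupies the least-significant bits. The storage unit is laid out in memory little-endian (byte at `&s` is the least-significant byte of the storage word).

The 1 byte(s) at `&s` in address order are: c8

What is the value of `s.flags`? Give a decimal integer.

6

[0]=0xc8 (little-endian) → word 0xc8
addr_hi:5 @ bit 0 → (0xc8>>0)&0x1f = 0x8
flags:3 @ bit 5 → (0xc8>>5)&0x7 = 0x6  ←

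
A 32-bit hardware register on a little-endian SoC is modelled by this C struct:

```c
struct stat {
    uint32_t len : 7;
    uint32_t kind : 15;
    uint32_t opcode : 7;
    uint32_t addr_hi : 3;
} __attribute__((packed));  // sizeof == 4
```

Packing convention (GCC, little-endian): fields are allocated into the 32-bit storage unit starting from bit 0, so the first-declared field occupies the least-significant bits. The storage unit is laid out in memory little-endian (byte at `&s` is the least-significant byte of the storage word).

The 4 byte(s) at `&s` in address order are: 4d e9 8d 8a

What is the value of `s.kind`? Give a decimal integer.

7122

[0]=0x4d [1]=0xe9 [2]=0x8d [3]=0x8a (little-endian) → word 0x8a8de94d
len [0+:7] = (word>>0) & 0x7f = 77
kind [7+:15] = (word>>7) & 0x7fff = 7122  ←
opcode [22+:7] = (word>>22) & 0x7f = 42
addr_hi [29+:3] = (word>>29) & 0x7 = 4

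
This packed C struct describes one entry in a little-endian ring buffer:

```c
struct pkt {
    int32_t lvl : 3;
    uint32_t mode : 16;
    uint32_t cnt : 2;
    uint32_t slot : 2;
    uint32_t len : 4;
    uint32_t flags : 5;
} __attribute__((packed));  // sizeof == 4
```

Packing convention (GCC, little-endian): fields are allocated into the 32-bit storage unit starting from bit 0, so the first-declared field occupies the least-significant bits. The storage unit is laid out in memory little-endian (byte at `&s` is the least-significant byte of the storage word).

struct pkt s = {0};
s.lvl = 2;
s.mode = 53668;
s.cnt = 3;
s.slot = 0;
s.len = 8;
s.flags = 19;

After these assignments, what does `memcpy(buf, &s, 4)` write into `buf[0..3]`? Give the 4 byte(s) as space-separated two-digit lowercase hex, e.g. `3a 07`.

lvl (3b) val=2 bits=0x2 at bit 0: 0x00000002
mode (16b) val=53668 bits=0xd1a4 at bit 3: 0x00068d22
cnt (2b) val=3 bits=0x3 at bit 19: 0x001e8d22
slot (2b) val=0 bits=0x0 at bit 21: 0x001e8d22
len (4b) val=8 bits=0x8 at bit 23: 0x041e8d22
flags (5b) val=19 bits=0x13 at bit 27: 0x9c1e8d22
word = 0x9c1e8d22 → little-endian bytes:
  [0]=0x22  [1]=0x8d  [2]=0x1e  [3]=0x9c

22 8d 1e 9c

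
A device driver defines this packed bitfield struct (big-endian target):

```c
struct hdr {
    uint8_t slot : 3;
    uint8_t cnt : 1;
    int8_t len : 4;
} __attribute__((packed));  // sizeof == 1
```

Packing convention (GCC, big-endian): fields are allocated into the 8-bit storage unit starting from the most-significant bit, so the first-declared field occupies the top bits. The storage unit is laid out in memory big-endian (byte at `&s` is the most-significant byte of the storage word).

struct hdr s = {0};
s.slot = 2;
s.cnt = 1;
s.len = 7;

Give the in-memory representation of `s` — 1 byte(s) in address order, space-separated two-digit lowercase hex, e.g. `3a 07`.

57

slot (3b) val=2 bits=0x2 at bit 5: 0x40
cnt (1b) val=1 bits=0x1 at bit 4: 0x50
len (4b) val=7 bits=0x7 at bit 0: 0x57
word = 0x57 → big-endian bytes:
  [0]=0x57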